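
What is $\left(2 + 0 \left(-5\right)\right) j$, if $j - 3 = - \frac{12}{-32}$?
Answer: $\frac{27}{4} \approx 6.75$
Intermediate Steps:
$j = \frac{27}{8}$ ($j = 3 - \frac{12}{-32} = 3 - - \frac{3}{8} = 3 + \frac{3}{8} = \frac{27}{8} \approx 3.375$)
$\left(2 + 0 \left(-5\right)\right) j = \left(2 + 0 \left(-5\right)\right) \frac{27}{8} = \left(2 + 0\right) \frac{27}{8} = 2 \cdot \frac{27}{8} = \frac{27}{4}$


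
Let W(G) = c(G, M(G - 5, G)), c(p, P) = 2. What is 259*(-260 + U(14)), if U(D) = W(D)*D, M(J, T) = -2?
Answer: -60088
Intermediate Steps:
W(G) = 2
U(D) = 2*D
259*(-260 + U(14)) = 259*(-260 + 2*14) = 259*(-260 + 28) = 259*(-232) = -60088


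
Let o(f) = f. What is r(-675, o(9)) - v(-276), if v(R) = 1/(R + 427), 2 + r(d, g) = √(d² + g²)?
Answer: -303/151 + 9*√5626 ≈ 673.05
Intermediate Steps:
r(d, g) = -2 + √(d² + g²)
v(R) = 1/(427 + R)
r(-675, o(9)) - v(-276) = (-2 + √((-675)² + 9²)) - 1/(427 - 276) = (-2 + √(455625 + 81)) - 1/151 = (-2 + √455706) - 1*1/151 = (-2 + 9*√5626) - 1/151 = -303/151 + 9*√5626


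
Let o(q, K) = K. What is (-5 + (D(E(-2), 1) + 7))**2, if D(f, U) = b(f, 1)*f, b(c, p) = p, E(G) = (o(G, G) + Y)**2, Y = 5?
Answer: 121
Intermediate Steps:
E(G) = (5 + G)**2 (E(G) = (G + 5)**2 = (5 + G)**2)
D(f, U) = f (D(f, U) = 1*f = f)
(-5 + (D(E(-2), 1) + 7))**2 = (-5 + ((5 - 2)**2 + 7))**2 = (-5 + (3**2 + 7))**2 = (-5 + (9 + 7))**2 = (-5 + 16)**2 = 11**2 = 121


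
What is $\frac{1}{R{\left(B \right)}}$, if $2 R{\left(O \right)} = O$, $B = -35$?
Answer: $- \frac{2}{35} \approx -0.057143$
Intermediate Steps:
$R{\left(O \right)} = \frac{O}{2}$
$\frac{1}{R{\left(B \right)}} = \frac{1}{\frac{1}{2} \left(-35\right)} = \frac{1}{- \frac{35}{2}} = - \frac{2}{35}$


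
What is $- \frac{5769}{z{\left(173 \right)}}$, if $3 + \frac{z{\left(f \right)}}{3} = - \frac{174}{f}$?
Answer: $\frac{110893}{231} \approx 480.06$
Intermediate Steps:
$z{\left(f \right)} = -9 - \frac{522}{f}$ ($z{\left(f \right)} = -9 + 3 \left(- \frac{174}{f}\right) = -9 - \frac{522}{f}$)
$- \frac{5769}{z{\left(173 \right)}} = - \frac{5769}{-9 - \frac{522}{173}} = - \frac{5769}{- \frac{2079}{173}} = \left(-5769\right) \left(- \frac{173}{2079}\right) = \frac{110893}{231}$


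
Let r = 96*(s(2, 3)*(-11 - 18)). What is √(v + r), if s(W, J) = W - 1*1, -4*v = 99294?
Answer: 3*I*√12270/2 ≈ 166.16*I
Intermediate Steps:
v = -49647/2 (v = -¼*99294 = -49647/2 ≈ -24824.)
s(W, J) = -1 + W (s(W, J) = W - 1 = -1 + W)
r = -2784 (r = 96*((-1 + 2)*(-11 - 18)) = 96*(1*(-29)) = 96*(-29) = -2784)
√(v + r) = √(-49647/2 - 2784) = √(-55215/2) = 3*I*√12270/2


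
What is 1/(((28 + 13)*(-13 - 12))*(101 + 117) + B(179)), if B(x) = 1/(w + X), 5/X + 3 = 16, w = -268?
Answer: -3479/777382563 ≈ -4.4753e-6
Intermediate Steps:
X = 5/13 (X = 5/(-3 + 16) = 5/13 ≈ 0.38462)
B(x) = -13/3479 (B(x) = 1/(-268 + 5/13) = 1/(-3479/13) = -13/3479)
1/(((28 + 13)*(-13 - 12))*(101 + 117) + B(179)) = 1/(((28 + 13)*(-13 - 12))*(101 + 117) - 13/3479) = 1/((41*(-25))*218 - 13/3479) = 1/(-1025*218 - 13/3479) = 1/(-223450 - 13/3479) = 1/(-777382563/3479) = -3479/777382563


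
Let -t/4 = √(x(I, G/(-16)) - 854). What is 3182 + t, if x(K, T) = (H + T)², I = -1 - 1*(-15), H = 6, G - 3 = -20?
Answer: 3182 - I*√205855/4 ≈ 3182.0 - 113.43*I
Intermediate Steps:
G = -17 (G = 3 - 20 = -17)
I = 14 (I = -1 + 15 = 14)
x(K, T) = (6 + T)²
t = -I*√205855/4 (t = -4*√((6 - 17/(-16))² - 854) = -4*√((6 - 17*(-1/16))² - 854) = -4*√((6 + 17/16)² - 854) = -4*√((113/16)² - 854) = -4*√(12769/256 - 854) = -I*√205855/4 ≈ -113.43*I)
3182 + t = 3182 - I*√205855/4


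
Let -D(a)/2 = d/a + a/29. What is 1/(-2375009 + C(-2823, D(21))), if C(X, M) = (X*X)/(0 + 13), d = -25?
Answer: -13/22905788 ≈ -5.6754e-7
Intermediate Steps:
D(a) = 50/a - 2*a/29 (D(a) = -2*(-25/a + a/29) = 50/a - 2*a/29)
C(X, M) = X²/13
1/(-2375009 + C(-2823, D(21))) = 1/(-2375009 + (1/13)*(-2823)²) = 1/(-2375009 + (1/13)*7969329) = 1/(-2375009 + 7969329/13) = 1/(-22905788/13) = -13/22905788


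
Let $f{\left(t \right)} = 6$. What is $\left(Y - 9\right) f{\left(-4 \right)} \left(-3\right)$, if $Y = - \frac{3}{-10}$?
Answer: $\frac{783}{5} \approx 156.6$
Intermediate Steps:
$Y = \frac{3}{10}$ ($Y = \left(-3\right) \left(- \frac{1}{10}\right) = \frac{3}{10} \approx 0.3$)
$\left(Y - 9\right) f{\left(-4 \right)} \left(-3\right) = \left(\frac{3}{10} - 9\right) 6 \left(-3\right) = \left(- \frac{87}{10}\right) \left(-18\right) = \frac{783}{5}$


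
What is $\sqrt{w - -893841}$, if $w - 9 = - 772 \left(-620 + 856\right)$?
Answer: $\sqrt{711658} \approx 843.6$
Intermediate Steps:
$w = -182183$ ($w = 9 - 772 \left(-620 + 856\right) = 9 - 182192 = -182183$)
$\sqrt{w - -893841} = \sqrt{-182183 - -893841} = \sqrt{-182183 + 893841} = \sqrt{711658}$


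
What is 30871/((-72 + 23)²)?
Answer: 30871/2401 ≈ 12.858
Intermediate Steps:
30871/((-72 + 23)²) = 30871/((-49)²) = 30871/2401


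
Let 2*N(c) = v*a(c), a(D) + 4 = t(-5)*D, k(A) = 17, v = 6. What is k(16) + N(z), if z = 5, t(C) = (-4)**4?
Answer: 3845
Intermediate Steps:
t(C) = 256
a(D) = -4 + 256*D
N(c) = -12 + 768*c (N(c) = (6*(-4 + 256*c))/2 = (-24 + 1536*c)/2 = -12 + 768*c)
k(16) + N(z) = 17 + (-12 + 768*5) = 17 + (-12 + 3840) = 17 + 3828 = 3845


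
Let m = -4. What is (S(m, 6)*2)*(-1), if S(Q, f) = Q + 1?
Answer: 6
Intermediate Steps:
S(Q, f) = 1 + Q
(S(m, 6)*2)*(-1) = ((1 - 4)*2)*(-1) = -3*2*(-1) = -6*(-1) = 6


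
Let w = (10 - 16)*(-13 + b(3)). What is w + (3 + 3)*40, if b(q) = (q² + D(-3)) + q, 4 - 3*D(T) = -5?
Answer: 228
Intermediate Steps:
D(T) = 3 (D(T) = 4/3 - ⅓*(-5) = 4/3 + 5/3 = 3)
b(q) = 3 + q + q² (b(q) = (q² + 3) + q = (3 + q²) + q = 3 + q + q²)
w = -12 (w = (10 - 16)*(-13 + (3 + 3 + 3²)) = -6*(-13 + (3 + 3 + 9)) = -6*(-13 + 15) = -6*2 = -12)
w + (3 + 3)*40 = -12 + (3 + 3)*40 = -12 + 6*40 = -12 + 240 = 228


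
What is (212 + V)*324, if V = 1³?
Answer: 69012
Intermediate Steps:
V = 1
(212 + V)*324 = (212 + 1)*324 = 213*324 = 69012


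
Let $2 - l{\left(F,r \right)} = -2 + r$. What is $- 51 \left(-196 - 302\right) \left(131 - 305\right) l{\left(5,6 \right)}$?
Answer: $8838504$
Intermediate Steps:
$l{\left(F,r \right)} = 4 - r$ ($l{\left(F,r \right)} = 2 - \left(-2 + r\right) = 4 - r$)
$- 51 \left(-196 - 302\right) \left(131 - 305\right) l{\left(5,6 \right)} = - 51 \left(-196 - 302\right) \left(131 - 305\right) \left(4 - 6\right) = - 51 \left(-498\right) \left(-174\right) \left(4 - 6\right) = - 51 \cdot 86652 \left(-2\right) = \left(-51\right) \left(-173304\right) = 8838504$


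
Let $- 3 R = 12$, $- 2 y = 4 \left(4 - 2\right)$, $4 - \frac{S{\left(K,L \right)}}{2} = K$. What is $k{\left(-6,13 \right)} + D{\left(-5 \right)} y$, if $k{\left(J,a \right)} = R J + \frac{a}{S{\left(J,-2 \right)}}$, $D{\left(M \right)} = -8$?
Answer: $\frac{1133}{20} \approx 56.65$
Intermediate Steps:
$S{\left(K,L \right)} = 8 - 2 K$
$y = -4$ ($y = - \frac{4 \left(4 - 2\right)}{2} = - \frac{4 \cdot 2}{2} = \left(- \frac{1}{2}\right) 8 = -4$)
$R = -4$ ($R = \left(- \frac{1}{3}\right) 12 = -4$)
$k{\left(J,a \right)} = - 4 J + \frac{a}{8 - 2 J}$
$k{\left(-6,13 \right)} + D{\left(-5 \right)} y = \frac{\left(-1\right) 13 - - 48 \left(-4 - 6\right)}{2 \left(-4 - 6\right)} - -32 = \frac{-13 - \left(-48\right) \left(-10\right)}{2 \left(-10\right)} + 32 = \frac{1}{2} \left(- \frac{1}{10}\right) \left(-13 - 480\right) + 32 = \frac{1}{2} \left(- \frac{1}{10}\right) \left(-493\right) + 32 = \frac{493}{20} + 32 = \frac{1133}{20}$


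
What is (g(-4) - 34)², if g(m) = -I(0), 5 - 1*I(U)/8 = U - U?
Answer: 5476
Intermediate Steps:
I(U) = 40 (I(U) = 40 - 8*(U - U) = 40 - 8*0 = 40 + 0 = 40)
g(m) = -40 (g(m) = -1*40 = -40)
(g(-4) - 34)² = (-40 - 34)² = (-74)² = 5476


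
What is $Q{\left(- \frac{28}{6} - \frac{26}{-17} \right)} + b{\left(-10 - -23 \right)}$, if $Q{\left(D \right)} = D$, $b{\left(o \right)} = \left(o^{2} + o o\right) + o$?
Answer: $\frac{17741}{51} \approx 347.86$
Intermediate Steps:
$b{\left(o \right)} = o + 2 o^{2}$ ($b{\left(o \right)} = \left(o^{2} + o^{2}\right) + o = 2 o^{2} + o = o + 2 o^{2}$)
$Q{\left(- \frac{28}{6} - \frac{26}{-17} \right)} + b{\left(-10 - -23 \right)} = \left(- \frac{28}{6} - \frac{26}{-17}\right) + \left(-10 - -23\right) \left(1 + 2 \left(-10 - -23\right)\right) = \left(\left(-28\right) \frac{1}{6} - - \frac{26}{17}\right) + \left(-10 + 23\right) \left(1 + 2 \left(-10 + 23\right)\right) = \left(- \frac{14}{3} + \frac{26}{17}\right) + 13 \left(1 + 2 \cdot 13\right) = - \frac{160}{51} + 13 \left(1 + 26\right) = - \frac{160}{51} + 13 \cdot 27 = - \frac{160}{51} + 351 = \frac{17741}{51}$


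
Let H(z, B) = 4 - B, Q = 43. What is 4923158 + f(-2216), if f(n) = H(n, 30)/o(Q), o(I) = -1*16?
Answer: 39385277/8 ≈ 4.9232e+6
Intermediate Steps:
o(I) = -16
f(n) = 13/8 (f(n) = (4 - 1*30)/(-16) = (4 - 30)*(-1/16) = -26*(-1/16) = 13/8)
4923158 + f(-2216) = 4923158 + 13/8 = 39385277/8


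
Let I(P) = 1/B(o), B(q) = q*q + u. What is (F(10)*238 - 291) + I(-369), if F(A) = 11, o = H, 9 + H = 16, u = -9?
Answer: 93081/40 ≈ 2327.0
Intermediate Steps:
H = 7 (H = -9 + 16 = 7)
o = 7
B(q) = -9 + q**2 (B(q) = q*q - 9 = q**2 - 9 = -9 + q**2)
I(P) = 1/40 (I(P) = 1/(-9 + 7**2) = 1/(-9 + 49) = 1/40)
(F(10)*238 - 291) + I(-369) = (11*238 - 291) + 1/40 = (2618 - 291) + 1/40 = 2327 + 1/40 = 93081/40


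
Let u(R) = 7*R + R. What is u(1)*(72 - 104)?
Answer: -256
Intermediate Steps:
u(R) = 8*R
u(1)*(72 - 104) = (8*1)*(72 - 104) = 8*(-32) = -256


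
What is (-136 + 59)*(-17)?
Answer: 1309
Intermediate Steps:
(-136 + 59)*(-17) = -77*(-17) = 1309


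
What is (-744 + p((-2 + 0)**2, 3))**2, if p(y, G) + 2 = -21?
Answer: 588289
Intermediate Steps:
p(y, G) = -23 (p(y, G) = -2 - 21 = -23)
(-744 + p((-2 + 0)**2, 3))**2 = (-744 - 23)**2 = (-767)**2 = 588289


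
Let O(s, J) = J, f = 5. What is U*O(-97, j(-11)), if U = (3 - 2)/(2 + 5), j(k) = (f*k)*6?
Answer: -330/7 ≈ -47.143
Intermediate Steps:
j(k) = 30*k (j(k) = (5*k)*6 = 30*k)
U = 1/7 ≈ 0.14286
U*O(-97, j(-11)) = (30*(-11))/7 = (1/7)*(-330) = -330/7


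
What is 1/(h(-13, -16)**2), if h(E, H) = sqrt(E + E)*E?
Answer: -1/4394 ≈ -0.00022758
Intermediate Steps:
h(E, H) = sqrt(2)*E**(3/2) (h(E, H) = sqrt(2*E)*E = (sqrt(2)*sqrt(E))*E = sqrt(2)*E**(3/2))
1/(h(-13, -16)**2) = 1/((sqrt(2)*(-13)**(3/2))**2) = 1/((sqrt(2)*(-13*I*sqrt(13)))**2) = 1/((-13*I*sqrt(26))**2) = 1/(-4394) = -1/4394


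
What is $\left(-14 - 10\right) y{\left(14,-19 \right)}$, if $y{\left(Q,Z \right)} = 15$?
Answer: $-360$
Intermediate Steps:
$\left(-14 - 10\right) y{\left(14,-19 \right)} = \left(-14 - 10\right) 15 = \left(-24\right) 15 = -360$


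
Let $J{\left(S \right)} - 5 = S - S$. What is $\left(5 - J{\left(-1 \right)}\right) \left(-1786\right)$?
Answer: $0$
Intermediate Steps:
$J{\left(S \right)} = 5$ ($J{\left(S \right)} = 5 + \left(S - S\right) = 5 + 0 = 5$)
$\left(5 - J{\left(-1 \right)}\right) \left(-1786\right) = \left(5 - 5\right) \left(-1786\right) = 0 \left(-1786\right) = 0$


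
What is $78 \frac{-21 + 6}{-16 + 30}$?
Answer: $- \frac{585}{7} \approx -83.571$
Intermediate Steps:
$78 \frac{-21 + 6}{-16 + 30} = 78 \left(- \frac{15}{14}\right) = - \frac{585}{7}$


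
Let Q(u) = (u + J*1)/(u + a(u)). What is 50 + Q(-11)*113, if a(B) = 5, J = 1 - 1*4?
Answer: 941/3 ≈ 313.67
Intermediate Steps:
J = -3 (J = 1 - 4 = -3)
Q(u) = (-3 + u)/(5 + u) (Q(u) = (u - 3*1)/(u + 5) = (u - 3)/(5 + u) = (-3 + u)/(5 + u))
50 + Q(-11)*113 = 50 + ((-3 - 11)/(5 - 11))*113 = 50 + (-14/(-6))*113 = 50 - ⅙*(-14)*113 = 50 + (7/3)*113 = 50 + 791/3 = 941/3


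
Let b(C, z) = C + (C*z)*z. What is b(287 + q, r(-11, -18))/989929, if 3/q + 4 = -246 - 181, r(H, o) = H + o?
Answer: 104150348/426659399 ≈ 0.24411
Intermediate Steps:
q = -3/431 (q = 3/(-4 + (-246 - 181)) = 3/(-4 - 427) = 3/(-431) = 3*(-1/431) = -3/431 ≈ -0.0069606)
b(C, z) = C + C*z**2
b(287 + q, r(-11, -18))/989929 = ((287 - 3/431)*(1 + (-11 - 18)**2))/989929 = (123694*(1 + (-29)**2)/431)*(1/989929) = (123694*(1 + 841)/431)*(1/989929) = ((123694/431)*842)*(1/989929) = (104150348/431)*(1/989929) = 104150348/426659399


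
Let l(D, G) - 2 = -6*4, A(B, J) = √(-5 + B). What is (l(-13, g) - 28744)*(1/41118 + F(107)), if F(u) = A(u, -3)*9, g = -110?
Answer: -14383/20559 - 258894*√102 ≈ -2.6147e+6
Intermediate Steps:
F(u) = 9*√(-5 + u) (F(u) = √(-5 + u)*9 = 9*√(-5 + u))
l(D, G) = -22 (l(D, G) = 2 - 6*4 = 2 - 24 = -22)
(l(-13, g) - 28744)*(1/41118 + F(107)) = (-22 - 28744)*(1/41118 + 9*√(-5 + 107)) = -28766*(1/41118 + 9*√102) = -14383/20559 - 258894*√102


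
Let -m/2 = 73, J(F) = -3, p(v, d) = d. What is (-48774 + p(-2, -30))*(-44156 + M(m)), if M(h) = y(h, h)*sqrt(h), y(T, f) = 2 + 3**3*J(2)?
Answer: 2154989424 + 3855516*I*sqrt(146) ≈ 2.155e+9 + 4.6586e+7*I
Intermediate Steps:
m = -146 (m = -2*73 = -146)
y(T, f) = -79 (y(T, f) = 2 + 3**3*(-3) = 2 + 27*(-3) = 2 - 81 = -79)
M(h) = -79*sqrt(h)
(-48774 + p(-2, -30))*(-44156 + M(m)) = (-48774 - 30)*(-44156 - 79*I*sqrt(146)) = -48804*(-44156 - 79*I*sqrt(146)) = 2154989424 + 3855516*I*sqrt(146)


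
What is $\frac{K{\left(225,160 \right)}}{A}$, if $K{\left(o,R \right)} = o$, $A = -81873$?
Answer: $- \frac{25}{9097} \approx -0.0027482$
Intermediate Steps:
$\frac{K{\left(225,160 \right)}}{A} = \frac{225}{-81873} = 225 \left(- \frac{1}{81873}\right) = - \frac{25}{9097}$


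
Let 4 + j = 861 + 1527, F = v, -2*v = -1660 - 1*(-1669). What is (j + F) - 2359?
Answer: 41/2 ≈ 20.500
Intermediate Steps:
v = -9/2 (v = -(-1660 - 1*(-1669))/2 = -(-1660 + 1669)/2 = -½*9 = -9/2 ≈ -4.5000)
F = -9/2 ≈ -4.5000
j = 2384 (j = -4 + (861 + 1527) = -4 + 2388 = 2384)
(j + F) - 2359 = (2384 - 9/2) - 2359 = 4759/2 - 2359 = 41/2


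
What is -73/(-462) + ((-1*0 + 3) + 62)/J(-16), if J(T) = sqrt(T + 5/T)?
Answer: 73/462 - 260*I*sqrt(29)/87 ≈ 0.15801 - 16.094*I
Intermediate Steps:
-73/(-462) + ((-1*0 + 3) + 62)/J(-16) = -73/(-462) + ((-1*0 + 3) + 62)/(sqrt(-16 + 5/(-16))) = -73*(-1/462) + ((0 + 3) + 62)/(sqrt(-16 + 5*(-1/16))) = 73/462 + (3 + 62)/(sqrt(-16 - 5/16)) = 73/462 + 65/(sqrt(-261/16)) = 73/462 + 65/((3*I*sqrt(29)/4)) = 73/462 + 65*(-4*I*sqrt(29)/87) = 73/462 - 260*I*sqrt(29)/87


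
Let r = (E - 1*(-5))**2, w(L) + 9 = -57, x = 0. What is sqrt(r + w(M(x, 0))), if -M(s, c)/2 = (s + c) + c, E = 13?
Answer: sqrt(258) ≈ 16.062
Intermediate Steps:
M(s, c) = -4*c - 2*s (M(s, c) = -2*((s + c) + c) = -2*((c + s) + c) = -2*(s + 2*c) = -4*c - 2*s)
w(L) = -66 (w(L) = -9 - 57 = -66)
r = 324 (r = (13 - 1*(-5))**2 = (13 + 5)**2 = 18**2 = 324)
sqrt(r + w(M(x, 0))) = sqrt(324 - 66) = sqrt(258)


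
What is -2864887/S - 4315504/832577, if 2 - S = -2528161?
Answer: -13295536562951/2104890366051 ≈ -6.3165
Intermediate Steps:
S = 2528163 (S = 2 - 1*(-2528161) = 2 + 2528161 = 2528163)
-2864887/S - 4315504/832577 = -2864887/2528163 - 4315504/832577 = -13295536562951/2104890366051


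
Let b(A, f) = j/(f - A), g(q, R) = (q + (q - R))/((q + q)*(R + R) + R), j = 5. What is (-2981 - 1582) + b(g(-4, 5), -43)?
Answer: -14775369/3238 ≈ -4563.1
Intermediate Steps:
g(q, R) = (-R + 2*q)/(R + 4*R*q) (g(q, R) = (-R + 2*q)/((2*q)*(2*R) + R) = (-R + 2*q)/(4*R*q + R) = (-R + 2*q)/(R + 4*R*q))
b(A, f) = 5/(f - A)
(-2981 - 1582) + b(g(-4, 5), -43) = (-2981 - 1582) + 5/(-43 - (-1*5 + 2*(-4))/(5*(1 + 4*(-4)))) = -4563 + 5/(-43 - (-5 - 8)/(5*(1 - 16))) = -4563 + 5/(-43 - (-13)/(5*(-15))) = -4563 + 5/(-43 - (-1)*(-13)/(5*15)) = -4563 + 5/(-43 - 1*13/75) = -4563 + 5/(-43 - 13/75) = -4563 + 5/(-3238/75) = -4563 + 5*(-75/3238) = -4563 - 375/3238 = -14775369/3238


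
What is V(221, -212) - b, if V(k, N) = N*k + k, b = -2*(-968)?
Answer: -48567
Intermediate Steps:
b = 1936
V(k, N) = k + N*k
V(221, -212) - b = 221*(1 - 212) - 1*1936 = 221*(-211) - 1936 = -46631 - 1936 = -48567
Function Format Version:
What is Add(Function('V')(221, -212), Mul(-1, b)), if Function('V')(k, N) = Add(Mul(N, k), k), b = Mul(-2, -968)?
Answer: -48567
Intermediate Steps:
b = 1936
Function('V')(k, N) = Add(k, Mul(N, k))
Add(Function('V')(221, -212), Mul(-1, b)) = Add(Mul(221, Add(1, -212)), Mul(-1, 1936)) = Add(Mul(221, -211), -1936) = Add(-46631, -1936) = -48567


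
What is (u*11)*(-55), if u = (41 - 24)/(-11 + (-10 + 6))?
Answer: 2057/3 ≈ 685.67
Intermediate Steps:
u = -17/15 (u = 17/(-11 - 4) = 17/(-15) = 17*(-1/15) = -17/15 ≈ -1.1333)
(u*11)*(-55) = -17/15*11*(-55) = -187/15*(-55) = 2057/3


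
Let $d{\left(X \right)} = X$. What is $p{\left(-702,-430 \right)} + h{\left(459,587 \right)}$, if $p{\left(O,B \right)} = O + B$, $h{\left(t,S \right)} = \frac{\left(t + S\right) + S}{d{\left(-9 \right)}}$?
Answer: $- \frac{11821}{9} \approx -1313.4$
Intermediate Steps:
$h{\left(t,S \right)} = - \frac{2 S}{9} - \frac{t}{9}$ ($h{\left(t,S \right)} = \frac{\left(t + S\right) + S}{-9} = \left(\left(S + t\right) + S\right) \left(- \frac{1}{9}\right) = \left(t + 2 S\right) \left(- \frac{1}{9}\right) = - \frac{2 S}{9} - \frac{t}{9}$)
$p{\left(O,B \right)} = B + O$
$p{\left(-702,-430 \right)} + h{\left(459,587 \right)} = \left(-430 - 702\right) - \frac{1633}{9} = -1132 - \frac{1633}{9} = - \frac{11821}{9}$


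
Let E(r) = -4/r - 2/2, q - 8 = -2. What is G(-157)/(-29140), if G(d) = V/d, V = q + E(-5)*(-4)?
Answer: 17/11437450 ≈ 1.4863e-6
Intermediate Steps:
q = 6 (q = 8 - 2 = 6)
E(r) = -1 - 4/r (E(r) = -4/r - 2*½ = -4/r - 1 = -1 - 4/r)
V = 34/5 (V = 6 + ((-4 - 1*(-5))/(-5))*(-4) = 6 - (-4 + 5)/5*(-4) = 6 - ⅕*1*(-4) = 6 - ⅕*(-4) = 6 + ⅘ = 34/5 ≈ 6.8000)
G(d) = 34/(5*d)
G(-157)/(-29140) = ((34/5)/(-157))/(-29140) = ((34/5)*(-1/157))*(-1/29140) = -34/785*(-1/29140) = 17/11437450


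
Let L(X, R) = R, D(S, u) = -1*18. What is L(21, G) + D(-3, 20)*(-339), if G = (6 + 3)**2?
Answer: 6183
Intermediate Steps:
G = 81 (G = 9**2 = 81)
D(S, u) = -18
L(21, G) + D(-3, 20)*(-339) = 81 - 18*(-339) = 81 + 6102 = 6183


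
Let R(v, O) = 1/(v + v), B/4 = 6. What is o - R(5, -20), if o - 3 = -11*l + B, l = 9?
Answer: -721/10 ≈ -72.100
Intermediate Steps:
B = 24 (B = 4*6 = 24)
R(v, O) = 1/(2*v)
o = -72 (o = 3 + (-11*9 + 24) = 3 + (-99 + 24) = 3 - 75 = -72)
o - R(5, -20) = -72 - 1/(2*5) = -72 - 1*1/10 = -72 - 1/10 = -721/10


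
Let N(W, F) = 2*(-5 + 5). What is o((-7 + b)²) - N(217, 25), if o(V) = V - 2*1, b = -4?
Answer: 119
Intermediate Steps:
o(V) = -2 + V (o(V) = V - 2 = -2 + V)
N(W, F) = 0 (N(W, F) = 2*0 = 0)
o((-7 + b)²) - N(217, 25) = (-2 + (-7 - 4)²) - 1*0 = (-2 + (-11)²) + 0 = (-2 + 121) + 0 = 119 + 0 = 119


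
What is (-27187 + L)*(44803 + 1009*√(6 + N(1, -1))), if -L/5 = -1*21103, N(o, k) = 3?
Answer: 3746428240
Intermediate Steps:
L = 105515 (L = -(-5)*21103 = -5*(-21103) = 105515)
(-27187 + L)*(44803 + 1009*√(6 + N(1, -1))) = (-27187 + 105515)*(44803 + 1009*√(6 + 3)) = 78328*(44803 + 1009*√9) = 78328*(44803 + 1009*3) = 78328*(44803 + 3027) = 78328*47830 = 3746428240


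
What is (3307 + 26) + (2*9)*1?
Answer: 3351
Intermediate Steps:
(3307 + 26) + (2*9)*1 = 3333 + 18*1 = 3333 + 18 = 3351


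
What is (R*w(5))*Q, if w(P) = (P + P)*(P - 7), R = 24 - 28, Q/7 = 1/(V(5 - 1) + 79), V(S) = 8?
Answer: 560/87 ≈ 6.4368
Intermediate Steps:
Q = 7/87 (Q = 7/(8 + 79) = 7/87 ≈ 0.080460)
R = -4
w(P) = 2*P*(-7 + P) (w(P) = (2*P)*(-7 + P) = 2*P*(-7 + P))
(R*w(5))*Q = -8*5*(-7 + 5)*(7/87) = -8*5*(-2)*(7/87) = -4*(-20)*(7/87) = 80*(7/87) = 560/87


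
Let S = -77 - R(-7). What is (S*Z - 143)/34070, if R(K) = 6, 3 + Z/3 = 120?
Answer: -14638/17035 ≈ -0.85929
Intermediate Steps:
Z = 351 (Z = -9 + 3*120 = -9 + 360 = 351)
S = -83 (S = -77 - 1*6 = -77 - 6 = -83)
(S*Z - 143)/34070 = (-83*351 - 143)/34070 = (-29133 - 143)*(1/34070) = -29276*1/34070 = -14638/17035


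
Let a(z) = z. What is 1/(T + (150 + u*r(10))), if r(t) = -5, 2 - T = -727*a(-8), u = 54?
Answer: -1/5934 ≈ -0.00016852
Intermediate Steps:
T = -5814 (T = 2 - (-727)*(-8) = 2 - 1*5816 = 2 - 5816 = -5814)
1/(T + (150 + u*r(10))) = 1/(-5814 + (150 + 54*(-5))) = 1/(-5814 + (150 - 270)) = 1/(-5814 - 120) = 1/(-5934) = -1/5934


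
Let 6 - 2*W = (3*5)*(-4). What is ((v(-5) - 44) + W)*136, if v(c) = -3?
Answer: -1904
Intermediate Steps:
W = 33 (W = 3 - 3*5*(-4)/2 = 3 - 15*(-4)/2 = 3 - ½*(-60) = 3 + 30 = 33)
((v(-5) - 44) + W)*136 = ((-3 - 44) + 33)*136 = (-47 + 33)*136 = -14*136 = -1904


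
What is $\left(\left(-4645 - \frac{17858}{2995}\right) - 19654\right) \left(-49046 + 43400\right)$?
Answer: $\frac{410991327498}{2995} \approx 1.3723 \cdot 10^{8}$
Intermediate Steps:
$\left(\left(-4645 - \frac{17858}{2995}\right) - 19654\right) \left(-49046 + 43400\right) = \left(\left(-4645 - \frac{17858}{2995}\right) - 19654\right) \left(-5646\right) = \left(- \frac{13929633}{2995} - 19654\right) \left(-5646\right) = \left(- \frac{72793363}{2995}\right) \left(-5646\right) = \frac{410991327498}{2995}$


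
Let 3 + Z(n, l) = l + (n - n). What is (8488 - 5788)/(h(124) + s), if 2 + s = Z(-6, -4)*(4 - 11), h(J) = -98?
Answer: -900/17 ≈ -52.941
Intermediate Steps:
Z(n, l) = -3 + l (Z(n, l) = -3 + (l + (n - n)) = -3 + (l + 0) = -3 + l)
s = 47 (s = -2 + (-3 - 4)*(4 - 11) = -2 - 7*(-7) = -2 + 49 = 47)
(8488 - 5788)/(h(124) + s) = (8488 - 5788)/(-98 + 47) = 2700/(-51) = 2700*(-1/51) = -900/17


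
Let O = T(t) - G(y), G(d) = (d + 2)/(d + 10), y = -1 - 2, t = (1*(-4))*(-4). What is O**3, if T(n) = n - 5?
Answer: 474552/343 ≈ 1383.5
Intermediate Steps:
t = 16 (t = -4*(-4) = 16)
y = -3
T(n) = -5 + n
G(d) = (2 + d)/(10 + d)
O = 78/7 (O = (-5 + 16) - (2 - 3)/(10 - 3) = 11 - (-1)/7 = 11 - 1*(-1/7) = 11 + 1/7 = 78/7 ≈ 11.143)
O**3 = (78/7)**3 = 474552/343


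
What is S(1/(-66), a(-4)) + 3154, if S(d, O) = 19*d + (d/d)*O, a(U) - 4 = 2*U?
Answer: 207881/66 ≈ 3149.7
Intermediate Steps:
a(U) = 4 + 2*U
S(d, O) = O + 19*d (S(d, O) = 19*d + 1*O = 19*d + O = O + 19*d)
S(1/(-66), a(-4)) + 3154 = ((4 + 2*(-4)) + 19/(-66)) + 3154 = ((4 - 8) + 19*(-1/66)) + 3154 = (-4 - 19/66) + 3154 = -283/66 + 3154 = 207881/66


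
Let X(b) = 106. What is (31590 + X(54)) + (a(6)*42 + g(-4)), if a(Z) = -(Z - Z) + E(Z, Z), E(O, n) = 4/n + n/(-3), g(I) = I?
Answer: 31636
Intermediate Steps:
E(O, n) = 4/n - n/3 (E(O, n) = 4/n + n*(-⅓) = 4/n - n/3)
a(Z) = 4/Z - Z/3 (a(Z) = -(Z - Z) + (4/Z - Z/3) = -1*0 + (4/Z - Z/3) = 0 + (4/Z - Z/3) = 4/Z - Z/3)
(31590 + X(54)) + (a(6)*42 + g(-4)) = (31590 + 106) + ((4/6 - ⅓*6)*42 - 4) = 31696 + ((4*(⅙) - 2)*42 - 4) = 31696 + ((⅔ - 2)*42 - 4) = 31696 + (-4/3*42 - 4) = 31696 + (-56 - 4) = 31696 - 60 = 31636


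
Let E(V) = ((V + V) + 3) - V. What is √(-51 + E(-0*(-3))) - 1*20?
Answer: -20 + 4*I*√3 ≈ -20.0 + 6.9282*I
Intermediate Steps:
E(V) = 3 + V (E(V) = (2*V + 3) - V = (3 + 2*V) - V = 3 + V)
√(-51 + E(-0*(-3))) - 1*20 = √(-51 + (3 - 0*(-3))) - 1*20 = √(-51 + (3 - 1*0)) - 20 = √(-51 + (3 + 0)) - 20 = √(-51 + 3) - 20 = √(-48) - 20 = 4*I*√3 - 20 = -20 + 4*I*√3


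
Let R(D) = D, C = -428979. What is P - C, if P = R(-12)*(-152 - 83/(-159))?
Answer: 22832227/53 ≈ 4.3080e+5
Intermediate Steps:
P = 96340/53 (P = -12*(-152 - 83/(-159)) = -12*(-152 - 83*(-1/159)) = -12*(-152 + 83/159) = -12*(-24085/159) = 96340/53 ≈ 1817.7)
P - C = 96340/53 - 1*(-428979) = 96340/53 + 428979 = 22832227/53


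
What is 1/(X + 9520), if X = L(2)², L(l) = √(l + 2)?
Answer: 1/9524 ≈ 0.00010500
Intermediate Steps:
L(l) = √(2 + l)
X = 4 (X = (√(2 + 2))² = (√4)² = 2² = 4)
1/(X + 9520) = 1/(4 + 9520) = 1/9524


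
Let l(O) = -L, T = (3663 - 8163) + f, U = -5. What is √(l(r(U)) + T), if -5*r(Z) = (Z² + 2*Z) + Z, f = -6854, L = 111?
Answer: I*√11465 ≈ 107.07*I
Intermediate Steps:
r(Z) = -3*Z/5 - Z²/5 (r(Z) = -((Z² + 2*Z) + Z)/5 = -(Z² + 3*Z)/5 = -3*Z/5 - Z²/5)
T = -11354 (T = (3663 - 8163) - 6854 = -4500 - 6854 = -11354)
l(O) = -111 (l(O) = -1*111 = -111)
√(l(r(U)) + T) = √(-111 - 11354) = √(-11465) = I*√11465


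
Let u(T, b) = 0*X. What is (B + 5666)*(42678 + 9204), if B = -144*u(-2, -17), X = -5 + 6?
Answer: 293963412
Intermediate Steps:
X = 1
u(T, b) = 0 (u(T, b) = 0*1 = 0)
B = 0 (B = -144*0 = 0)
(B + 5666)*(42678 + 9204) = (0 + 5666)*(42678 + 9204) = 5666*51882 = 293963412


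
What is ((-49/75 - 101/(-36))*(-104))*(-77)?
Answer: 3877874/225 ≈ 17235.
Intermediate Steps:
((-49/75 - 101/(-36))*(-104))*(-77) = ((-49*1/75 - 101*(-1/36))*(-104))*(-77) = ((-49/75 + 101/36)*(-104))*(-77) = ((1937/900)*(-104))*(-77) = -50362/225*(-77) = 3877874/225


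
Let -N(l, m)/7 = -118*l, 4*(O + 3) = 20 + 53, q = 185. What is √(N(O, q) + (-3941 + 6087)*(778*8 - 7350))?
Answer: I*√9615198/2 ≈ 1550.4*I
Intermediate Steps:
O = 61/4 (O = -3 + (20 + 53)/4 = -3 + (¼)*73 = -3 + 73/4 = 61/4 ≈ 15.250)
N(l, m) = 826*l (N(l, m) = -(-826)*l = 826*l)
√(N(O, q) + (-3941 + 6087)*(778*8 - 7350)) = √(826*(61/4) + (-3941 + 6087)*(778*8 - 7350)) = √(25193/2 + 2146*(6224 - 7350)) = √(25193/2 + 2146*(-1126)) = √(25193/2 - 2416396) = √(-4807599/2) = I*√9615198/2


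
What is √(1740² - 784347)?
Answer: √2243253 ≈ 1497.8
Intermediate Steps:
√(1740² - 784347) = √(3027600 - 784347) = √2243253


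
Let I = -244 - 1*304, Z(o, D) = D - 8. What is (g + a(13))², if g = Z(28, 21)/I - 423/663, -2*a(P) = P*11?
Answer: 76376465645769/14667147664 ≈ 5207.3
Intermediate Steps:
a(P) = -11*P/2 (a(P) = -P*11/2 = -11*P/2)
Z(o, D) = -8 + D
I = -548 (I = -244 - 304 = -548)
g = -80141/121108 (g = (-8 + 21)/(-548) - 423/663 = 13*(-1/548) - 423*1/663 = -13/548 - 141/221 = -80141/121108 ≈ -0.66173)
(g + a(13))² = (-80141/121108 - 11/2*13)² = (-80141/121108 - 143/2)² = (-8739363/121108)² = 76376465645769/14667147664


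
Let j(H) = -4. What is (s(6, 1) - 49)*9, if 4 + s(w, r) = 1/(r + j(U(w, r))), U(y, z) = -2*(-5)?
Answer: -480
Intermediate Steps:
U(y, z) = 10
s(w, r) = -4 + 1/(-4 + r) (s(w, r) = -4 + 1/(r - 4) = -4 + 1/(-4 + r))
(s(6, 1) - 49)*9 = ((17 - 4*1)/(-4 + 1) - 49)*9 = ((17 - 4)/(-3) - 49)*9 = (-⅓*13 - 49)*9 = (-13/3 - 49)*9 = -160/3*9 = -480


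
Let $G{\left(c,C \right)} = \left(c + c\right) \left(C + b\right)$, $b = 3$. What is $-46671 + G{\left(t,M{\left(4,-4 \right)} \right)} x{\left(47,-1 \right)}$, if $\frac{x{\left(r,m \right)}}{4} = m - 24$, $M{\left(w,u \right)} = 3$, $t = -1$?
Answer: $-45471$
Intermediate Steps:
$G{\left(c,C \right)} = 2 c \left(3 + C\right)$ ($G{\left(c,C \right)} = \left(c + c\right) \left(C + 3\right) = 2 c \left(3 + C\right)$)
$x{\left(r,m \right)} = -96 + 4 m$ ($x{\left(r,m \right)} = 4 \left(m - 24\right) = 4 \left(-24 + m\right) = -96 + 4 m$)
$-46671 + G{\left(t,M{\left(4,-4 \right)} \right)} x{\left(47,-1 \right)} = -46671 + 2 \left(-1\right) \left(3 + 3\right) \left(-96 + 4 \left(-1\right)\right) = -46671 + 2 \left(-1\right) 6 \left(-96 - 4\right) = -46671 - -1200 = -46671 + 1200 = -45471$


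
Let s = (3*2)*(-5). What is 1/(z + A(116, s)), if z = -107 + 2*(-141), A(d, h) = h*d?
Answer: -1/3869 ≈ -0.00025846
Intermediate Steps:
s = -30 (s = 6*(-5) = -30)
A(d, h) = d*h
z = -389 (z = -107 - 282 = -389)
1/(z + A(116, s)) = 1/(-389 + 116*(-30)) = 1/(-389 - 3480) = 1/(-3869) = -1/3869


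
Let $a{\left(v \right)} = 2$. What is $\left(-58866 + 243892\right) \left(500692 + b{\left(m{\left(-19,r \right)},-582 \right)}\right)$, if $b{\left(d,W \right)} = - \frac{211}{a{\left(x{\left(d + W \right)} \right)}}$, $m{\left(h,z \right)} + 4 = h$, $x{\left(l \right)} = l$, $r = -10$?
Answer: $92621517749$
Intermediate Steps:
$m{\left(h,z \right)} = -4 + h$
$b{\left(d,W \right)} = - \frac{211}{2}$
$\left(-58866 + 243892\right) \left(500692 + b{\left(m{\left(-19,r \right)},-582 \right)}\right) = \left(-58866 + 243892\right) \left(500692 - \frac{211}{2}\right) = 185026 \cdot \frac{1001173}{2} = 92621517749$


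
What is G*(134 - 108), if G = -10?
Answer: -260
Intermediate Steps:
G*(134 - 108) = -10*(134 - 108) = -10*26 = -260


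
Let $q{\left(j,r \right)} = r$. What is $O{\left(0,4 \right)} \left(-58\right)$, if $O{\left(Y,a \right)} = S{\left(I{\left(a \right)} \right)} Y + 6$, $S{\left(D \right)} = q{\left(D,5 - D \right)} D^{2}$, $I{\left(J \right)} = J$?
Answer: $-348$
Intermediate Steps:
$S{\left(D \right)} = D^{2} \left(5 - D\right)$ ($S{\left(D \right)} = \left(5 - D\right) D^{2} = D^{2} \left(5 - D\right)$)
$O{\left(Y,a \right)} = 6 + Y a^{2} \left(5 - a\right)$ ($O{\left(Y,a \right)} = a^{2} \left(5 - a\right) Y + 6 = Y a^{2} \left(5 - a\right) + 6 = 6 + Y a^{2} \left(5 - a\right)$)
$O{\left(0,4 \right)} \left(-58\right) = \left(6 - 0 \cdot 4^{2} \left(-5 + 4\right)\right) \left(-58\right) = \left(6 - 0 \cdot 16 \left(-1\right)\right) \left(-58\right) = \left(6 + 0\right) \left(-58\right) = 6 \left(-58\right) = -348$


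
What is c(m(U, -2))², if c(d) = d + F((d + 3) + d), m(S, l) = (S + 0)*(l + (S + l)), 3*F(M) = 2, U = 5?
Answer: 289/9 ≈ 32.111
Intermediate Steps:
F(M) = ⅔ (F(M) = (⅓)*2 = ⅔)
m(S, l) = S*(S + 2*l)
c(d) = ⅔ + d (c(d) = d + ⅔ = ⅔ + d)
c(m(U, -2))² = (⅔ + 5*(5 + 2*(-2)))² = (⅔ + 5*(5 - 4))² = (⅔ + 5*1)² = (⅔ + 5)² = (17/3)² = 289/9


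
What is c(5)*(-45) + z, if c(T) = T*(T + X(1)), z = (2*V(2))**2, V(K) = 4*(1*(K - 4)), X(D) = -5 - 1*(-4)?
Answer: -644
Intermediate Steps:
X(D) = -1 (X(D) = -5 + 4 = -1)
V(K) = -16 + 4*K (V(K) = 4*(1*(-4 + K)) = 4*(-4 + K) = -16 + 4*K)
z = 256 (z = (2*(-16 + 4*2))**2 = (2*(-16 + 8))**2 = (2*(-8))**2 = (-16)**2 = 256)
c(T) = T*(-1 + T) (c(T) = T*(T - 1) = T*(-1 + T))
c(5)*(-45) + z = (5*(-1 + 5))*(-45) + 256 = (5*4)*(-45) + 256 = 20*(-45) + 256 = -900 + 256 = -644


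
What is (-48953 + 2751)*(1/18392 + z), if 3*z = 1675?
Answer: -711663335903/27588 ≈ -2.5796e+7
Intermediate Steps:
z = 1675/3 (z = (⅓)*1675 = 1675/3 ≈ 558.33)
(-48953 + 2751)*(1/18392 + z) = (-48953 + 2751)*(1/18392 + 1675/3) = -46202*(1/18392 + 1675/3) = -46202*30806603/55176 = -711663335903/27588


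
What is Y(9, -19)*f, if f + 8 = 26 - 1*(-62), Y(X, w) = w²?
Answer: 28880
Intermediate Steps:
f = 80 (f = -8 + (26 - 1*(-62)) = -8 + (26 + 62) = -8 + 88 = 80)
Y(9, -19)*f = (-19)²*80 = 361*80 = 28880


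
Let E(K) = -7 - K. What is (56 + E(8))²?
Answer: 1681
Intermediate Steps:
(56 + E(8))² = (56 + (-7 - 1*8))² = (56 + (-7 - 8))² = (56 - 15)² = 41² = 1681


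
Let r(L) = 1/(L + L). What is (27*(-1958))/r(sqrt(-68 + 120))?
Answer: -211464*sqrt(13) ≈ -7.6244e+5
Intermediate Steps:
r(L) = 1/(2*L)
(27*(-1958))/r(sqrt(-68 + 120)) = (27*(-1958))/((1/(2*(sqrt(-68 + 120))))) = -52866*4*sqrt(13) = -211464*sqrt(13)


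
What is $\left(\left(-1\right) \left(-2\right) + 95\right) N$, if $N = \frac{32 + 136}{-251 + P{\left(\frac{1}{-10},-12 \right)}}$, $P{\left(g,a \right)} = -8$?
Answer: $- \frac{2328}{37} \approx -62.919$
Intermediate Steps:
$N = - \frac{24}{37}$ ($N = \frac{32 + 136}{-251 - 8} = \frac{168}{-259} = 168 \left(- \frac{1}{259}\right) = - \frac{24}{37} \approx -0.64865$)
$\left(\left(-1\right) \left(-2\right) + 95\right) N = \left(\left(-1\right) \left(-2\right) + 95\right) \left(- \frac{24}{37}\right) = \left(2 + 95\right) \left(- \frac{24}{37}\right) = 97 \left(- \frac{24}{37}\right) = - \frac{2328}{37}$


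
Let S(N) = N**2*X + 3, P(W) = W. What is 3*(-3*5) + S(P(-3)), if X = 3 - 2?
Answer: -33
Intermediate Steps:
X = 1
S(N) = 3 + N**2 (S(N) = N**2*1 + 3 = N**2 + 3 = 3 + N**2)
3*(-3*5) + S(P(-3)) = 3*(-3*5) + (3 + (-3)**2) = 3*(-15) + (3 + 9) = -45 + 12 = -33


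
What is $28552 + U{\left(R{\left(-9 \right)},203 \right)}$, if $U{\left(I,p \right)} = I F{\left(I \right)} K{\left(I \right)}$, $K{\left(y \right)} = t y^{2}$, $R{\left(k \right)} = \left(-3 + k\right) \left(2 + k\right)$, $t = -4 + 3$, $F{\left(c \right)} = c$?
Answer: $-49758584$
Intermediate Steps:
$t = -1$
$K{\left(y \right)} = - y^{2}$
$U{\left(I,p \right)} = - I^{4}$ ($U{\left(I,p \right)} = I I \left(- I^{2}\right) = I^{2} \left(- I^{2}\right) = - I^{4}$)
$28552 + U{\left(R{\left(-9 \right)},203 \right)} = 28552 - \left(-6 + \left(-9\right)^{2} - -9\right)^{4} = 28552 - \left(-6 + 81 + 9\right)^{4} = 28552 - 84^{4} = 28552 - 49787136 = -49758584$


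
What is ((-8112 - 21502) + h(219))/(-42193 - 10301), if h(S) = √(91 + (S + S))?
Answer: 29591/52494 ≈ 0.56370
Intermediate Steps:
h(S) = √(91 + 2*S)
((-8112 - 21502) + h(219))/(-42193 - 10301) = ((-8112 - 21502) + √(91 + 2*219))/(-42193 - 10301) = (-29614 + √(91 + 438))/(-52494) = (-29614 + √529)*(-1/52494) = (-29614 + 23)*(-1/52494) = -29591*(-1/52494) = 29591/52494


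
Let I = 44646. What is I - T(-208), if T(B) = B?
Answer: 44854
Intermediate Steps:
I - T(-208) = 44646 - 1*(-208) = 44646 + 208 = 44854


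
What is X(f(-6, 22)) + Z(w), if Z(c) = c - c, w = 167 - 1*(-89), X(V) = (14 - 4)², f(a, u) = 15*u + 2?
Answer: 100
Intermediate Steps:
f(a, u) = 2 + 15*u
X(V) = 100 (X(V) = 10² = 100)
w = 256 (w = 167 + 89 = 256)
Z(c) = 0
X(f(-6, 22)) + Z(w) = 100 + 0 = 100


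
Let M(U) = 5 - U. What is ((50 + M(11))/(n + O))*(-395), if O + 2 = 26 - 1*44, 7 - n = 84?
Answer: 17380/97 ≈ 179.18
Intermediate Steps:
n = -77 (n = 7 - 1*84 = 7 - 84 = -77)
O = -20 (O = -2 + (26 - 1*44) = -2 + (26 - 44) = -2 - 18 = -20)
((50 + M(11))/(n + O))*(-395) = ((50 + (5 - 1*11))/(-77 - 20))*(-395) = ((50 + (5 - 11))/(-97))*(-395) = ((50 - 6)*(-1/97))*(-395) = (44*(-1/97))*(-395) = -44/97*(-395) = 17380/97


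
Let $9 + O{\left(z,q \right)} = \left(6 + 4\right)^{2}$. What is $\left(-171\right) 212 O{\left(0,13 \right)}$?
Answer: $-3298932$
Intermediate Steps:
$O{\left(z,q \right)} = 91$ ($O{\left(z,q \right)} = -9 + \left(6 + 4\right)^{2} = -9 + 10^{2} = -9 + 100 = 91$)
$\left(-171\right) 212 O{\left(0,13 \right)} = \left(-171\right) 212 \cdot 91 = \left(-36252\right) 91 = -3298932$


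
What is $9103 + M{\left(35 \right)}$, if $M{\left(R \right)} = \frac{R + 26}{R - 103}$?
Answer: $\frac{618943}{68} \approx 9102.1$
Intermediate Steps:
$M{\left(R \right)} = \frac{26 + R}{-103 + R}$
$9103 + M{\left(35 \right)} = 9103 + \frac{26 + 35}{-103 + 35} = 9103 + \frac{1}{-68} \cdot 61 = 9103 - \frac{61}{68} = \frac{618943}{68}$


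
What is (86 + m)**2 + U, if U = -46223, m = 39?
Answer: -30598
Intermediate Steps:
(86 + m)**2 + U = (86 + 39)**2 - 46223 = 125**2 - 46223 = 15625 - 46223 = -30598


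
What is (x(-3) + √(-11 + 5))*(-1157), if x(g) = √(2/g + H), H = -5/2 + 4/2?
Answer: 1157*I*(-√42 - 6*√6)/6 ≈ -4083.8*I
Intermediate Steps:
H = -½ (H = -5*½ + 4*(½) = -5/2 + 2 = -½ ≈ -0.50000)
x(g) = √(-½ + 2/g) (x(g) = √(2/g - ½) = √(-½ + 2/g))
(x(-3) + √(-11 + 5))*(-1157) = (√2*√((4 - 1*(-3))/(-3))/2 + √(-11 + 5))*(-1157) = (√2*√(-(4 + 3)/3)/2 + √(-6))*(-1157) = (√2*√(-⅓*7)/2 + I*√6)*(-1157) = (√2*√(-7/3)/2 + I*√6)*(-1157) = (√2*(I*√21/3)/2 + I*√6)*(-1157) = (I*√42/6 + I*√6)*(-1157) = (I*√6 + I*√42/6)*(-1157) = -1157*I*√6 - 1157*I*√42/6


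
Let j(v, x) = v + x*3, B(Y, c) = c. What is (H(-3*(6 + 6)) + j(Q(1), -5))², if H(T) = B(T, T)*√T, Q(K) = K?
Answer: -46460 + 6048*I ≈ -46460.0 + 6048.0*I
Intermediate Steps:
H(T) = T^(3/2) (H(T) = T*√T = T^(3/2))
j(v, x) = v + 3*x
(H(-3*(6 + 6)) + j(Q(1), -5))² = ((-3*(6 + 6))^(3/2) + (1 + 3*(-5)))² = ((-3*12)^(3/2) + (1 - 15))² = ((-36)^(3/2) - 14)² = (-216*I - 14)² = (-14 - 216*I)²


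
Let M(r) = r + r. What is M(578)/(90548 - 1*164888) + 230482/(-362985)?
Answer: -41794387/64248345 ≈ -0.65051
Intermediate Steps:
M(r) = 2*r
M(578)/(90548 - 1*164888) + 230482/(-362985) = (2*578)/(90548 - 1*164888) + 230482/(-362985) = 1156/(90548 - 164888) + 230482*(-1/362985) = 1156/(-74340) - 32926/51855 = 1156*(-1/74340) - 32926/51855 = -289/18585 - 32926/51855 = -41794387/64248345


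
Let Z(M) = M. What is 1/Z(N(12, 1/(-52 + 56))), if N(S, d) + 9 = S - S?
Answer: -1/9 ≈ -0.11111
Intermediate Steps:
N(S, d) = -9 (N(S, d) = -9 + (S - S) = -9 + 0 = -9)
1/Z(N(12, 1/(-52 + 56))) = 1/(-9) = -1/9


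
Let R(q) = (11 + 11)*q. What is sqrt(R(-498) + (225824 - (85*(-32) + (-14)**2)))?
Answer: 4*sqrt(13587) ≈ 466.25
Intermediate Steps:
R(q) = 22*q
sqrt(R(-498) + (225824 - (85*(-32) + (-14)**2))) = sqrt(22*(-498) + (225824 - (85*(-32) + (-14)**2))) = sqrt(-10956 + (225824 - (-2720 + 196))) = sqrt(-10956 + (225824 - 1*(-2524))) = sqrt(-10956 + (225824 + 2524)) = sqrt(-10956 + 228348) = sqrt(217392) = 4*sqrt(13587)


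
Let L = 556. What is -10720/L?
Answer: -2680/139 ≈ -19.281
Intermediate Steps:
-10720/L = -10720/556 = -20*134/139 = -2680/139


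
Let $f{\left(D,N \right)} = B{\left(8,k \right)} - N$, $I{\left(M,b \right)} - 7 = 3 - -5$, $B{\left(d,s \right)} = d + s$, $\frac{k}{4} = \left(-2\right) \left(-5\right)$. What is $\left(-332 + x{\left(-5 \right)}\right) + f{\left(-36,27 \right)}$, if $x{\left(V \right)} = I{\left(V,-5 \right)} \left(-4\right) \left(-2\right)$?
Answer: $-191$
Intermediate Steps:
$k = 40$ ($k = 4 \left(\left(-2\right) \left(-5\right)\right) = 4 \cdot 10 = 40$)
$I{\left(M,b \right)} = 15$ ($I{\left(M,b \right)} = 7 + \left(3 - -5\right) = 7 + \left(3 + 5\right) = 7 + 8 = 15$)
$f{\left(D,N \right)} = 48 - N$ ($f{\left(D,N \right)} = \left(8 + 40\right) - N = 48 - N$)
$x{\left(V \right)} = 120$ ($x{\left(V \right)} = 15 \left(-4\right) \left(-2\right) = \left(-60\right) \left(-2\right) = 120$)
$\left(-332 + x{\left(-5 \right)}\right) + f{\left(-36,27 \right)} = \left(-332 + 120\right) + \left(48 - 27\right) = -212 + \left(48 - 27\right) = -212 + 21 = -191$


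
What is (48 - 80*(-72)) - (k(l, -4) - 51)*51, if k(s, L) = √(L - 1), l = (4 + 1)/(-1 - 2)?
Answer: 8409 - 51*I*√5 ≈ 8409.0 - 114.04*I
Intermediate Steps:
l = -5/3 (l = 5/(-3) = 5*(-⅓) = -5/3 ≈ -1.6667)
k(s, L) = √(-1 + L)
(48 - 80*(-72)) - (k(l, -4) - 51)*51 = (48 - 80*(-72)) - (√(-1 - 4) - 51)*51 = (48 + 5760) - (√(-5) - 51)*51 = 5808 - (I*√5 - 51)*51 = 5808 - (-51 + I*√5)*51 = 5808 - (-2601 + 51*I*√5) = 5808 + (2601 - 51*I*√5) = 8409 - 51*I*√5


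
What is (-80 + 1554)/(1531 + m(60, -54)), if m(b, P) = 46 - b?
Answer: 1474/1517 ≈ 0.97165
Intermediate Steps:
(-80 + 1554)/(1531 + m(60, -54)) = (-80 + 1554)/(1531 + (46 - 1*60)) = 1474/(1531 + (46 - 60)) = 1474/(1531 - 14) = 1474/1517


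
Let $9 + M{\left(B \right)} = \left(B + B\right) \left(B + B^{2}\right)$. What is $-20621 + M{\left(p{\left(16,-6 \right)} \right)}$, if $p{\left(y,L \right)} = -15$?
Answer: $-26930$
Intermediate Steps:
$M{\left(B \right)} = -9 + 2 B \left(B + B^{2}\right)$ ($M{\left(B \right)} = -9 + \left(B + B\right) \left(B + B^{2}\right) = -9 + 2 B \left(B + B^{2}\right)$)
$-20621 + M{\left(p{\left(16,-6 \right)} \right)} = -20621 + \left(-9 + 2 \left(-15\right)^{2} + 2 \left(-15\right)^{3}\right) = -20621 + \left(-9 + 2 \cdot 225 + 2 \left(-3375\right)\right) = -20621 - 6309 = -26930$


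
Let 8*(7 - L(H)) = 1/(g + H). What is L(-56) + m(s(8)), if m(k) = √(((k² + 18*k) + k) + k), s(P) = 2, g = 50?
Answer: 337/48 + 2*√11 ≈ 13.654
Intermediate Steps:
L(H) = 7 - 1/(8*(50 + H))
m(k) = √(k² + 20*k) (m(k) = √((k² + 19*k) + k) = √(k² + 20*k))
L(-56) + m(s(8)) = (2799 + 56*(-56))/(8*(50 - 56)) + √(2*(20 + 2)) = (⅛)*(2799 - 3136)/(-6) + √(2*22) = (⅛)*(-⅙)*(-337) + √44 = 337/48 + 2*√11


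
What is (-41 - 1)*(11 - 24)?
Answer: 546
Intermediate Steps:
(-41 - 1)*(11 - 24) = -42*(-13) = 546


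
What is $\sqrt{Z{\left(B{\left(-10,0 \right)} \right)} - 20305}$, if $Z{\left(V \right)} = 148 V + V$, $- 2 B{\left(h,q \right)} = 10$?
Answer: $5 i \sqrt{842} \approx 145.09 i$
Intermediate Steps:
$B{\left(h,q \right)} = -5$ ($B{\left(h,q \right)} = \left(- \frac{1}{2}\right) 10 = -5$)
$Z{\left(V \right)} = 149 V$
$\sqrt{Z{\left(B{\left(-10,0 \right)} \right)} - 20305} = \sqrt{149 \left(-5\right) - 20305} = \sqrt{-745 - 20305} = \sqrt{-21050} = 5 i \sqrt{842}$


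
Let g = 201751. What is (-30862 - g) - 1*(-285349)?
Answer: 52736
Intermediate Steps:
(-30862 - g) - 1*(-285349) = (-30862 - 1*201751) - 1*(-285349) = (-30862 - 201751) + 285349 = -232613 + 285349 = 52736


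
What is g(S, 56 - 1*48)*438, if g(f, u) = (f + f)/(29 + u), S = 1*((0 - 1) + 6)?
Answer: 4380/37 ≈ 118.38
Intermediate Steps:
S = 5 (S = 1*(-1 + 6) = 1*5 = 5)
g(f, u) = 2*f/(29 + u) (g(f, u) = (2*f)/(29 + u) = 2*f/(29 + u))
g(S, 56 - 1*48)*438 = (2*5/(29 + (56 - 1*48)))*438 = (2*5/(29 + (56 - 48)))*438 = (2*5/(29 + 8))*438 = (2*5/37)*438 = (2*5*(1/37))*438 = (10/37)*438 = 4380/37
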